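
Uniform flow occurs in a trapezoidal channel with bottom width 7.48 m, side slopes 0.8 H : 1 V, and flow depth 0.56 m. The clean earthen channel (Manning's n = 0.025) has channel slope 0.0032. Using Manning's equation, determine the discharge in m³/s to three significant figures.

6.31 m³/s

A = (b + z·y)·y = (7.48 + 0.8×0.56)×0.56 = 4.440 m²
P = b + 2y√(1+z²) = 7.48 + 2×0.56×√(1+0.8²) = 8.914 m
R = A/P = 4.440/8.914 = 0.4980 m
Q = (1/n)·A·R^(2/3)·S^(1/2) = (1/0.025) × 4.440 × 0.4980^(2/3) × 0.0032^(1/2) = 6.312 m³/s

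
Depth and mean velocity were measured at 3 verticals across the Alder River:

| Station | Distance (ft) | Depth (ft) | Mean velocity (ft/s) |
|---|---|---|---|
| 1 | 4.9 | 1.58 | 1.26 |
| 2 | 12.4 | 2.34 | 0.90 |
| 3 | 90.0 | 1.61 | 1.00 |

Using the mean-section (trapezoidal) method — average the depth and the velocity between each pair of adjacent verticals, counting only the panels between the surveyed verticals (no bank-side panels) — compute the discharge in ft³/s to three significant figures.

Panel 1-2: Δb = 7.5 ft, d̄ = (1.58+2.34)/2 = 1.96, v̄ = (1.26+0.90)/2 = 1.08 → q = 7.5×1.96×1.08 = 15.88 ft³/s
Panel 2-3: Δb = 77.6 ft, d̄ = (2.34+1.61)/2 = 1.975, v̄ = (0.90+1.00)/2 = 0.95 → q = 77.6×1.975×0.95 = 145.6 ft³/s
Q = Σ q = 161.5 ft³/s

161 ft³/s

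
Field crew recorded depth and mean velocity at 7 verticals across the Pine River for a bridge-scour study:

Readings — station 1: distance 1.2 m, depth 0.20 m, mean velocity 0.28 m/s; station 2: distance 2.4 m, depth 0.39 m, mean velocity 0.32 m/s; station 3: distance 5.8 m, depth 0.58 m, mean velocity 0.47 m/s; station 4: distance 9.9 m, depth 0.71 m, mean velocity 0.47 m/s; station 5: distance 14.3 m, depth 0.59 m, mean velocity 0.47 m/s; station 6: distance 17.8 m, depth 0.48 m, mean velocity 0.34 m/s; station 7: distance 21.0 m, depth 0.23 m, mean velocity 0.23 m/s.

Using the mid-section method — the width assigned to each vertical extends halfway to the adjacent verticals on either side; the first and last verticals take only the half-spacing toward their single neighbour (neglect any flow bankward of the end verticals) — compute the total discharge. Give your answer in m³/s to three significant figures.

w_1 = (2.4 − 1.2)/2 = 0.6 m; q_1 = 0.28 × 0.20 × 0.6 = 0.03360 m³/s
w_2 = (5.8 − 1.2)/2 = 2.3 m; q_2 = 0.32 × 0.39 × 2.3 = 0.2870 m³/s
w_3 = (9.9 − 2.4)/2 = 3.75 m; q_3 = 0.47 × 0.58 × 3.75 = 1.022 m³/s
w_4 = (14.3 − 5.8)/2 = 4.25 m; q_4 = 0.47 × 0.71 × 4.25 = 1.418 m³/s
w_5 = (17.8 − 9.9)/2 = 3.95 m; q_5 = 0.47 × 0.59 × 3.95 = 1.095 m³/s
w_6 = (21.0 − 14.3)/2 = 3.35 m; q_6 = 0.34 × 0.48 × 3.35 = 0.5467 m³/s
w_7 = (21.0 − 17.8)/2 = 1.6 m; q_7 = 0.23 × 0.23 × 1.6 = 0.08464 m³/s
Q = Σ qᵢ = 4.488 m³/s

4.49 m³/s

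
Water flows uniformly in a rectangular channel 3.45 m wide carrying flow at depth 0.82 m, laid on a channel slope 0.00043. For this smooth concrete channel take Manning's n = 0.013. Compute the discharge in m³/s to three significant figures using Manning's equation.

3.05 m³/s

A = b·y = 3.45 × 0.82 = 2.829 m²
P = b + 2y = 3.45 + 2×0.82 = 5.090 m
R = A/P = 2.829/5.090 = 0.5558 m
Q = (1/n)·A·R^(2/3)·S^(1/2) = (1/0.013) × 2.829 × 0.5558^(2/3) × 0.00043^(1/2) = 3.050 m³/s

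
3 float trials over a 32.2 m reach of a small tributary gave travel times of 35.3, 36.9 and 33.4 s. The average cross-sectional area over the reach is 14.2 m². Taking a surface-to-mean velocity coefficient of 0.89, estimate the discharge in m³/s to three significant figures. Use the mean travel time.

t̄ = (35.3 + 36.9 + 33.4) / 3 = 35.2 s
v_surface = L / t̄ = 32.2 / 35.2 = 0.9148 m/s
v_mean = 0.89 × 0.9148 = 0.8141 m/s
Q = A × v_mean = 14.2 × 0.8141 = 11.56 m³/s

11.6 m³/s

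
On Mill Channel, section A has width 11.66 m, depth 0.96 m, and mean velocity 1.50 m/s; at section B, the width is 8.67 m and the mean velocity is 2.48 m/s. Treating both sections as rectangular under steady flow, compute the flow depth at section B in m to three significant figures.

Q = A₁V₁ = (11.66×0.96) × 1.50 = 16.79 m³/s
d₂ = Q/(b₂ V₂) = 16.79/(8.67×2.48) = 0.7809 m

0.781 m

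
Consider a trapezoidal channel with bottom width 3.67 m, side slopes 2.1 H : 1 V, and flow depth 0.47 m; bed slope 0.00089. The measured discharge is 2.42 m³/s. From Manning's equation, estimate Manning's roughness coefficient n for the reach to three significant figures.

A = (b + z·y)·y = (3.67 + 2.1×0.47)×0.47 = 2.189 m²
P = b + 2y√(1+z²) = 3.67 + 2×0.47×√(1+2.1²) = 5.856 m
R = A/P = 2.189/5.856 = 0.3737 m
n = (1/Q)·A·R^(2/3)·S^(1/2) = (1/2.42) × 2.189 × 0.5189 × 0.02983 = 0.01400

0.0140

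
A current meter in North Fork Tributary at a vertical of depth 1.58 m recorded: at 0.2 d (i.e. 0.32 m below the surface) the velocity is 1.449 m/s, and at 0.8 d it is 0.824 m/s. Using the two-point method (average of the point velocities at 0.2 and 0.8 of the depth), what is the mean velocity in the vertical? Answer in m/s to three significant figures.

v̄ = (1.449 + 0.824) / 2 = 1.137 m/s

1.14 m/s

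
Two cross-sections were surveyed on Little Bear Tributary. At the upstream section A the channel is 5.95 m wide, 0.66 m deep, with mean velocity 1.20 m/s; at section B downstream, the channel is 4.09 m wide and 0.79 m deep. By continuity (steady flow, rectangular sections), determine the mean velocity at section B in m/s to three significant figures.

Q = A₁V₁ = (5.95×0.66) × 1.20 = 4.712 m³/s
A₂ = 4.09 × 0.79 = 3.231 m²
V₂ = Q/A₂ = 4.712/3.231 = 1.458 m/s

1.46 m/s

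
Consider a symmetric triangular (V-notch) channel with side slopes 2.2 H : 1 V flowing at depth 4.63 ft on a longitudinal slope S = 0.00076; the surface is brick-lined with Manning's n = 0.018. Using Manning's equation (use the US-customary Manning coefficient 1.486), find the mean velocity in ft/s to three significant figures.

A = z·y² = 2.2×4.63² = 47.16 ft²
P = 2y√(1+z²) = 2×4.63×√(1+2.2²) = 22.38 ft
R = A/P = 47.16/22.38 = 2.107 ft
Q = (1.486/n)·A·R^(2/3)·S^(1/2) = (1.486/0.018) × 47.16 × 2.107^(2/3) × 0.00076^(1/2) = 176.4 ft³/s
V = Q/A = 176.4/47.16 = 3.741 ft/s

3.74 ft/s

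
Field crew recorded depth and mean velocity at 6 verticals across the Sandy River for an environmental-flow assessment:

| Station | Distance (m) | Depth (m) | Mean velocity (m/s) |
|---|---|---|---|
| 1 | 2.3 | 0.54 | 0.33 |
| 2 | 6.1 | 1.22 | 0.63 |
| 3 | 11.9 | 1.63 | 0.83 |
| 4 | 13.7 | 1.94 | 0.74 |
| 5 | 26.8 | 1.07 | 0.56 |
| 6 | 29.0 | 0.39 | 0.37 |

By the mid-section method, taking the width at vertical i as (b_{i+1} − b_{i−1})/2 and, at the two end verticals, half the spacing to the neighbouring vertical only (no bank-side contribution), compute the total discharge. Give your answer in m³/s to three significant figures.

w_1 = (6.1 − 2.3)/2 = 1.9 m; q_1 = 0.33 × 0.54 × 1.9 = 0.3386 m³/s
w_2 = (11.9 − 2.3)/2 = 4.8 m; q_2 = 0.63 × 1.22 × 4.8 = 3.689 m³/s
w_3 = (13.7 − 6.1)/2 = 3.8 m; q_3 = 0.83 × 1.63 × 3.8 = 5.141 m³/s
w_4 = (26.8 − 11.9)/2 = 7.45 m; q_4 = 0.74 × 1.94 × 7.45 = 10.70 m³/s
w_5 = (29.0 − 13.7)/2 = 7.65 m; q_5 = 0.56 × 1.07 × 7.65 = 4.584 m³/s
w_6 = (29.0 − 26.8)/2 = 1.1 m; q_6 = 0.37 × 0.39 × 1.1 = 0.1587 m³/s
Q = Σ qᵢ = 24.61 m³/s

24.6 m³/s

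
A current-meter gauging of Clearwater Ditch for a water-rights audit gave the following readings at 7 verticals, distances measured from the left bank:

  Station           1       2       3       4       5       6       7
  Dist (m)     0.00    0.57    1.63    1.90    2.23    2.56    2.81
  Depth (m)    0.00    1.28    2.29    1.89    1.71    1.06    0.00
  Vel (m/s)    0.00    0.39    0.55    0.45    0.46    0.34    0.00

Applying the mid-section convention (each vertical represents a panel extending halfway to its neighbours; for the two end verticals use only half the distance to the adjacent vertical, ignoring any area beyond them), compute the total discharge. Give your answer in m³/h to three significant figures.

6710 m³/h

w_2 = (1.63 − 0.00)/2 = 0.815 m; q_2 = 0.39 × 1.28 × 0.815 = 0.4068 m³/s
w_3 = (1.90 − 0.57)/2 = 0.665 m; q_3 = 0.55 × 2.29 × 0.665 = 0.8376 m³/s
w_4 = (2.23 − 1.63)/2 = 0.3 m; q_4 = 0.45 × 1.89 × 0.3 = 0.2552 m³/s
w_5 = (2.56 − 1.90)/2 = 0.33 m; q_5 = 0.46 × 1.71 × 0.33 = 0.2596 m³/s
w_6 = (2.81 − 2.23)/2 = 0.29 m; q_6 = 0.34 × 1.06 × 0.29 = 0.1045 m³/s
Stations 1, 7 contribute zero (depth or velocity is 0).
Q = Σ qᵢ = 1.864 m³/s
= 1.864 × 3600 = 6709 m³/h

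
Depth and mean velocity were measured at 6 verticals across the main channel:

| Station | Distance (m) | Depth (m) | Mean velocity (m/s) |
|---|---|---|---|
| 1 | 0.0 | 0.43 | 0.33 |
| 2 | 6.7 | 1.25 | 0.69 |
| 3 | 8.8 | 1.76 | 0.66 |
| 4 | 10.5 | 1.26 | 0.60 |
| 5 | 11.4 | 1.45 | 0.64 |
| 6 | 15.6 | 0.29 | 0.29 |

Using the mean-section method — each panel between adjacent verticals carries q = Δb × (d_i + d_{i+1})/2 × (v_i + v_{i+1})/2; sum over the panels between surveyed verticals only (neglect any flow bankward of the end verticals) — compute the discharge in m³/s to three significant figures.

Panel 1-2: Δb = 6.7 m, d̄ = (0.43+1.25)/2 = 0.84, v̄ = (0.33+0.69)/2 = 0.51 → q = 6.7×0.84×0.51 = 2.870 m³/s
Panel 2-3: Δb = 2.1 m, d̄ = (1.25+1.76)/2 = 1.505, v̄ = (0.69+0.66)/2 = 0.675 → q = 2.1×1.505×0.675 = 2.133 m³/s
Panel 3-4: Δb = 1.7 m, d̄ = (1.76+1.26)/2 = 1.51, v̄ = (0.66+0.60)/2 = 0.63 → q = 1.7×1.51×0.63 = 1.617 m³/s
Panel 4-5: Δb = 0.9 m, d̄ = (1.26+1.45)/2 = 1.355, v̄ = (0.60+0.64)/2 = 0.62 → q = 0.9×1.355×0.62 = 0.7561 m³/s
Panel 5-6: Δb = 4.2 m, d̄ = (1.45+0.29)/2 = 0.87, v̄ = (0.64+0.29)/2 = 0.465 → q = 4.2×0.87×0.465 = 1.699 m³/s
Q = Σ q = 9.076 m³/s

9.08 m³/s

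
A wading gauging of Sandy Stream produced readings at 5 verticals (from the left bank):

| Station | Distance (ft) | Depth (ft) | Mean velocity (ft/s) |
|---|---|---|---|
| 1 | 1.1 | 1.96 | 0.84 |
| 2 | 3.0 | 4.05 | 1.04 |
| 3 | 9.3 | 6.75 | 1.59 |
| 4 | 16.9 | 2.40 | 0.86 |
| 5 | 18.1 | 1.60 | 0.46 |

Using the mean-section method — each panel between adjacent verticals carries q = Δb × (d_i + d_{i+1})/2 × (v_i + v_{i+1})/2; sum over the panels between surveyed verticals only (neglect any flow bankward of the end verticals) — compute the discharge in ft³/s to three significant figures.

Panel 1-2: Δb = 1.9 ft, d̄ = (1.96+4.05)/2 = 3.005, v̄ = (0.84+1.04)/2 = 0.94 → q = 1.9×3.005×0.94 = 5.367 ft³/s
Panel 2-3: Δb = 6.3 ft, d̄ = (4.05+6.75)/2 = 5.4, v̄ = (1.04+1.59)/2 = 1.315 → q = 6.3×5.4×1.315 = 44.74 ft³/s
Panel 3-4: Δb = 7.6 ft, d̄ = (6.75+2.40)/2 = 4.575, v̄ = (1.59+0.86)/2 = 1.225 → q = 7.6×4.575×1.225 = 42.59 ft³/s
Panel 4-5: Δb = 1.2 ft, d̄ = (2.40+1.60)/2 = 2, v̄ = (0.86+0.46)/2 = 0.66 → q = 1.2×2×0.66 = 1.584 ft³/s
Q = Σ q = 94.28 ft³/s

94.3 ft³/s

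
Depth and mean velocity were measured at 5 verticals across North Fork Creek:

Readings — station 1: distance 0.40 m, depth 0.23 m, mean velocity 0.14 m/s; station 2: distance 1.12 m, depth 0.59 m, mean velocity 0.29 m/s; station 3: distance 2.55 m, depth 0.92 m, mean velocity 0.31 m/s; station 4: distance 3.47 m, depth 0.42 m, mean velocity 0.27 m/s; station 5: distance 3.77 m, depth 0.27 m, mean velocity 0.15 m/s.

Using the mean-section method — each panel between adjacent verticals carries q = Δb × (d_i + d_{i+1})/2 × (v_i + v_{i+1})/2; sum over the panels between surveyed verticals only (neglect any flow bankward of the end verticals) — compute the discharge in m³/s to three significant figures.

0.588 m³/s

Panel 1-2: Δb = 0.72 m, d̄ = (0.23+0.59)/2 = 0.41, v̄ = (0.14+0.29)/2 = 0.215 → q = 0.72×0.41×0.215 = 0.06347 m³/s
Panel 2-3: Δb = 1.43 m, d̄ = (0.59+0.92)/2 = 0.755, v̄ = (0.29+0.31)/2 = 0.3 → q = 1.43×0.755×0.3 = 0.3239 m³/s
Panel 3-4: Δb = 0.92 m, d̄ = (0.92+0.42)/2 = 0.67, v̄ = (0.31+0.27)/2 = 0.29 → q = 0.92×0.67×0.29 = 0.1788 m³/s
Panel 4-5: Δb = 0.3 m, d̄ = (0.42+0.27)/2 = 0.345, v̄ = (0.27+0.15)/2 = 0.21 → q = 0.3×0.345×0.21 = 0.02174 m³/s
Q = Σ q = 0.5879 m³/s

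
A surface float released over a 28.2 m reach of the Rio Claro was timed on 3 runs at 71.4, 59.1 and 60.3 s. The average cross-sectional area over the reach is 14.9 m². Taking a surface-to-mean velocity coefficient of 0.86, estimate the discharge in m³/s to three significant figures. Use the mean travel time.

5.68 m³/s

t̄ = (71.4 + 59.1 + 60.3) / 3 = 63.6 s
v_surface = L / t̄ = 28.2 / 63.6 = 0.4434 m/s
v_mean = 0.86 × 0.4434 = 0.3813 m/s
Q = A × v_mean = 14.9 × 0.3813 = 5.682 m³/s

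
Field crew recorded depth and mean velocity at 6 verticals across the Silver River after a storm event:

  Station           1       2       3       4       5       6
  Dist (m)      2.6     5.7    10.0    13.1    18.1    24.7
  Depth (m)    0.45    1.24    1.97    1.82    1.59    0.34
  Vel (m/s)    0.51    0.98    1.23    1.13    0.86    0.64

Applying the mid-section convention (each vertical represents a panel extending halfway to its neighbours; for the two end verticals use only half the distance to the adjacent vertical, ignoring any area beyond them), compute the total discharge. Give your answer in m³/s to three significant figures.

30.8 m³/s

w_1 = (5.7 − 2.6)/2 = 1.55 m; q_1 = 0.51 × 0.45 × 1.55 = 0.3557 m³/s
w_2 = (10.0 − 2.6)/2 = 3.7 m; q_2 = 0.98 × 1.24 × 3.7 = 4.496 m³/s
w_3 = (13.1 − 5.7)/2 = 3.7 m; q_3 = 1.23 × 1.97 × 3.7 = 8.965 m³/s
w_4 = (18.1 − 10.0)/2 = 4.05 m; q_4 = 1.13 × 1.82 × 4.05 = 8.329 m³/s
w_5 = (24.7 − 13.1)/2 = 5.8 m; q_5 = 0.86 × 1.59 × 5.8 = 7.931 m³/s
w_6 = (24.7 − 18.1)/2 = 3.3 m; q_6 = 0.64 × 0.34 × 3.3 = 0.7181 m³/s
Q = Σ qᵢ = 30.80 m³/s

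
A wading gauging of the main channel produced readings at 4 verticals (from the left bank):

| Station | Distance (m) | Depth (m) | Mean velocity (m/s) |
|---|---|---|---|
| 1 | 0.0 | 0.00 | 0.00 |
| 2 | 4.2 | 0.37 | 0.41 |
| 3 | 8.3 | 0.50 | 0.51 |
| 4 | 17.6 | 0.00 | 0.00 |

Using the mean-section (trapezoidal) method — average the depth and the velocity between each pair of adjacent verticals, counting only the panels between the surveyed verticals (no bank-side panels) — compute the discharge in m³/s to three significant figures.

Panel 1-2: Δb = 4.2 m, d̄ = (0.00+0.37)/2 = 0.185, v̄ = (0.00+0.41)/2 = 0.205 → q = 4.2×0.185×0.205 = 0.1593 m³/s
Panel 2-3: Δb = 4.1 m, d̄ = (0.37+0.50)/2 = 0.435, v̄ = (0.41+0.51)/2 = 0.46 → q = 4.1×0.435×0.46 = 0.8204 m³/s
Panel 3-4: Δb = 9.3 m, d̄ = (0.50+0.00)/2 = 0.25, v̄ = (0.51+0.00)/2 = 0.255 → q = 9.3×0.25×0.255 = 0.5929 m³/s
Q = Σ q = 1.573 m³/s

1.57 m³/s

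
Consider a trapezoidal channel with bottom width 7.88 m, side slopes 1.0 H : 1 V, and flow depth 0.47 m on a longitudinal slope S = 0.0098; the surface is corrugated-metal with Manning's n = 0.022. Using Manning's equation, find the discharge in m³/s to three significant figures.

A = (b + z·y)·y = (7.88 + 1.0×0.47)×0.47 = 3.925 m²
P = b + 2y√(1+z²) = 7.88 + 2×0.47×√(1+1.0²) = 9.209 m
R = A/P = 3.925/9.209 = 0.4261 m
Q = (1/n)·A·R^(2/3)·S^(1/2) = (1/0.022) × 3.925 × 0.4261^(2/3) × 0.0098^(1/2) = 10.00 m³/s

10.0 m³/s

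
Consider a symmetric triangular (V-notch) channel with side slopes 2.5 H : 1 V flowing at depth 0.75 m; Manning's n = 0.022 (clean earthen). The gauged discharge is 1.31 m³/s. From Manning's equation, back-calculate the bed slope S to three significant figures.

A = z·y² = 2.5×0.75² = 1.406 m²
P = 2y√(1+z²) = 2×0.75×√(1+2.5²) = 4.039 m
R = A/P = 1.406/4.039 = 0.3482 m
S = (Q·n / (1·A·R^(2/3)))² = (1.31×0.022 / (1×1.406×0.4949))² = 0.001715

0.00171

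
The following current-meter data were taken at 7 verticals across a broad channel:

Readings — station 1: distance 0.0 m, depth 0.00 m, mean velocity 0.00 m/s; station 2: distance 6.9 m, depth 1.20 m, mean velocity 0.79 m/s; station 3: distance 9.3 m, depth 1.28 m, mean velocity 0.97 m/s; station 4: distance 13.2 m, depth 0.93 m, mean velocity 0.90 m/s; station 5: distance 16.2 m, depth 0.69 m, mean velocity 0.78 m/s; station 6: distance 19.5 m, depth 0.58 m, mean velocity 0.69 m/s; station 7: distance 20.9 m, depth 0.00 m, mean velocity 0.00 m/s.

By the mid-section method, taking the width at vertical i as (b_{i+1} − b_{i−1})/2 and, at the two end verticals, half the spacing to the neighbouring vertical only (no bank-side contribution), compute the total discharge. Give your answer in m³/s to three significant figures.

w_2 = (9.3 − 0.0)/2 = 4.65 m; q_2 = 0.79 × 1.20 × 4.65 = 4.408 m³/s
w_3 = (13.2 − 6.9)/2 = 3.15 m; q_3 = 0.97 × 1.28 × 3.15 = 3.911 m³/s
w_4 = (16.2 − 9.3)/2 = 3.45 m; q_4 = 0.90 × 0.93 × 3.45 = 2.888 m³/s
w_5 = (19.5 − 13.2)/2 = 3.15 m; q_5 = 0.78 × 0.69 × 3.15 = 1.695 m³/s
w_6 = (20.9 − 16.2)/2 = 2.35 m; q_6 = 0.69 × 0.58 × 2.35 = 0.9405 m³/s
Stations 1, 7 contribute zero (depth or velocity is 0).
Q = Σ qᵢ = 13.84 m³/s

13.8 m³/s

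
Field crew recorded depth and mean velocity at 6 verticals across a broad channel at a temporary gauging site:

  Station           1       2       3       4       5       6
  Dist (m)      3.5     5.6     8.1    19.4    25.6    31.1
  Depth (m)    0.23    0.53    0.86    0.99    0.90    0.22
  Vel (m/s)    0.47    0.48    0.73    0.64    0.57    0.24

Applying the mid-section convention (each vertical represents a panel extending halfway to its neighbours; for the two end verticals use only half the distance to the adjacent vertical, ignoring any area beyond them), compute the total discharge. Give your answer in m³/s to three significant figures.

w_1 = (5.6 − 3.5)/2 = 1.05 m; q_1 = 0.47 × 0.23 × 1.05 = 0.1135 m³/s
w_2 = (8.1 − 3.5)/2 = 2.3 m; q_2 = 0.48 × 0.53 × 2.3 = 0.5851 m³/s
w_3 = (19.4 − 5.6)/2 = 6.9 m; q_3 = 0.73 × 0.86 × 6.9 = 4.332 m³/s
w_4 = (25.6 − 8.1)/2 = 8.75 m; q_4 = 0.64 × 0.99 × 8.75 = 5.544 m³/s
w_5 = (31.1 − 19.4)/2 = 5.85 m; q_5 = 0.57 × 0.90 × 5.85 = 3.001 m³/s
w_6 = (31.1 − 25.6)/2 = 2.75 m; q_6 = 0.24 × 0.22 × 2.75 = 0.1452 m³/s
Q = Σ qᵢ = 13.72 m³/s

13.7 m³/s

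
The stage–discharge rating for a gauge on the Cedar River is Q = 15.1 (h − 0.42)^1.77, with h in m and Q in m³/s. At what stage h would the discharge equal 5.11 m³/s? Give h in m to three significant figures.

0.962 m

h − h₀ = (Q/C)^(1/b) = (5.11/15.1)^(1/1.77) = 0.5422 m
h = 0.42 + 0.5422 = 0.9622 m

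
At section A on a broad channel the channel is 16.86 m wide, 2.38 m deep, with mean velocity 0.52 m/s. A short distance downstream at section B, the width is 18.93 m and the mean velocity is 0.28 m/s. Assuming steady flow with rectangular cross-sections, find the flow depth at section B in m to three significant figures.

3.94 m

Q = A₁V₁ = (16.86×2.38) × 0.52 = 20.87 m³/s
d₂ = Q/(b₂ V₂) = 20.87/(18.93×0.28) = 3.937 m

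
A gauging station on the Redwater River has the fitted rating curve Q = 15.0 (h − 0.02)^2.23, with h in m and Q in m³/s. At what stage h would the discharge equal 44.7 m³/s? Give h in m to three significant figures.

1.65 m

h − h₀ = (Q/C)^(1/b) = (44.7/15.0)^(1/2.23) = 1.632 m
h = 0.02 + 1.632 = 1.652 m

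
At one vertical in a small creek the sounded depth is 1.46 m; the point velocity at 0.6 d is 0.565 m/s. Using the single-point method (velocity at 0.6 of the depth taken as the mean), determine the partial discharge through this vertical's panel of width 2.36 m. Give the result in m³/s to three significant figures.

1.95 m³/s

v̄ = v₀.₆ = 0.565 m/s
q = v̄ × d × w = 0.5650 × 1.46 × 2.36 = 1.947 m³/s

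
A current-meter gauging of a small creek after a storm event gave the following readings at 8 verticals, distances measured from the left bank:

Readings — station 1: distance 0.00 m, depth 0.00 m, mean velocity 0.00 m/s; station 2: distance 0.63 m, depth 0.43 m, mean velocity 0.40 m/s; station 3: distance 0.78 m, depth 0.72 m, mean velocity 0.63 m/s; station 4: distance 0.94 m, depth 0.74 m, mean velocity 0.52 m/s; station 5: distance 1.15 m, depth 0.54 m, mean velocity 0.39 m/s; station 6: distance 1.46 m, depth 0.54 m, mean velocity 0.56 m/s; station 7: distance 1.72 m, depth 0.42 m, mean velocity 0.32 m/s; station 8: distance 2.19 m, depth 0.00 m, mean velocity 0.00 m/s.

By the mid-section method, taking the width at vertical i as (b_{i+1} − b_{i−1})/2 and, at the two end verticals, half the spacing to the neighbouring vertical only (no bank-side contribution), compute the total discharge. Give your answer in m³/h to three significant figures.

w_2 = (0.78 − 0.00)/2 = 0.39 m; q_2 = 0.40 × 0.43 × 0.39 = 0.06708 m³/s
w_3 = (0.94 − 0.63)/2 = 0.155 m; q_3 = 0.63 × 0.72 × 0.155 = 0.07031 m³/s
w_4 = (1.15 − 0.78)/2 = 0.185 m; q_4 = 0.52 × 0.74 × 0.185 = 0.07119 m³/s
w_5 = (1.46 − 0.94)/2 = 0.26 m; q_5 = 0.39 × 0.54 × 0.26 = 0.05476 m³/s
w_6 = (1.72 − 1.15)/2 = 0.285 m; q_6 = 0.56 × 0.54 × 0.285 = 0.08618 m³/s
w_7 = (2.19 − 1.46)/2 = 0.365 m; q_7 = 0.32 × 0.42 × 0.365 = 0.04906 m³/s
Stations 1, 8 contribute zero (depth or velocity is 0).
Q = Σ qᵢ = 0.3986 m³/s
= 0.3986 × 3600 = 1435 m³/h

1430 m³/h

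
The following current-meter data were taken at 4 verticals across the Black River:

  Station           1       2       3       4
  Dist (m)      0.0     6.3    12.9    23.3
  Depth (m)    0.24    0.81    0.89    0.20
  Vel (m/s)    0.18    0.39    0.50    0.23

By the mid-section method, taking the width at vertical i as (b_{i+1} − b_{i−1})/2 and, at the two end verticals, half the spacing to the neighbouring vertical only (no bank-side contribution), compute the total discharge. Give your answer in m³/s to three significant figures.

w_1 = (6.3 − 0.0)/2 = 3.15 m; q_1 = 0.18 × 0.24 × 3.15 = 0.1361 m³/s
w_2 = (12.9 − 0.0)/2 = 6.45 m; q_2 = 0.39 × 0.81 × 6.45 = 2.038 m³/s
w_3 = (23.3 − 6.3)/2 = 8.5 m; q_3 = 0.50 × 0.89 × 8.5 = 3.783 m³/s
w_4 = (23.3 − 12.9)/2 = 5.2 m; q_4 = 0.23 × 0.20 × 5.2 = 0.2392 m³/s
Q = Σ qᵢ = 6.195 m³/s

6.20 m³/s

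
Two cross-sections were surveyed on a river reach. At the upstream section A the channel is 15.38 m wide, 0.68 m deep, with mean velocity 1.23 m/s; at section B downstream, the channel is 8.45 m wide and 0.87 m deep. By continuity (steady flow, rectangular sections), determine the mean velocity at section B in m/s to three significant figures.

1.75 m/s

Q = A₁V₁ = (15.38×0.68) × 1.23 = 12.86 m³/s
A₂ = 8.45 × 0.87 = 7.352 m²
V₂ = Q/A₂ = 12.86/7.352 = 1.750 m/s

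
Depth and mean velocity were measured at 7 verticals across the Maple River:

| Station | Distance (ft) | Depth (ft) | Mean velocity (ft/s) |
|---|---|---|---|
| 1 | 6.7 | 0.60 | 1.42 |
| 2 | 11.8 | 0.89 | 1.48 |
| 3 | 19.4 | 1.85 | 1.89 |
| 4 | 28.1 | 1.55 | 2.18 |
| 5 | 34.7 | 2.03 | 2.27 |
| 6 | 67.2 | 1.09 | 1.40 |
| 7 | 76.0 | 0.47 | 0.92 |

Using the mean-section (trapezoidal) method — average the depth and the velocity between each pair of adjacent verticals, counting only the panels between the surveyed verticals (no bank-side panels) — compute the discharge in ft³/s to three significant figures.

Panel 1-2: Δb = 5.1 ft, d̄ = (0.60+0.89)/2 = 0.745, v̄ = (1.42+1.48)/2 = 1.45 → q = 5.1×0.745×1.45 = 5.509 ft³/s
Panel 2-3: Δb = 7.6 ft, d̄ = (0.89+1.85)/2 = 1.37, v̄ = (1.48+1.89)/2 = 1.685 → q = 7.6×1.37×1.685 = 17.54 ft³/s
Panel 3-4: Δb = 8.7 ft, d̄ = (1.85+1.55)/2 = 1.7, v̄ = (1.89+2.18)/2 = 2.035 → q = 8.7×1.7×2.035 = 30.10 ft³/s
Panel 4-5: Δb = 6.6 ft, d̄ = (1.55+2.03)/2 = 1.79, v̄ = (2.18+2.27)/2 = 2.225 → q = 6.6×1.79×2.225 = 26.29 ft³/s
Panel 5-6: Δb = 32.5 ft, d̄ = (2.03+1.09)/2 = 1.56, v̄ = (2.27+1.40)/2 = 1.835 → q = 32.5×1.56×1.835 = 93.03 ft³/s
Panel 6-7: Δb = 8.8 ft, d̄ = (1.09+0.47)/2 = 0.78, v̄ = (1.40+0.92)/2 = 1.16 → q = 8.8×0.78×1.16 = 7.962 ft³/s
Q = Σ q = 180.4 ft³/s

180 ft³/s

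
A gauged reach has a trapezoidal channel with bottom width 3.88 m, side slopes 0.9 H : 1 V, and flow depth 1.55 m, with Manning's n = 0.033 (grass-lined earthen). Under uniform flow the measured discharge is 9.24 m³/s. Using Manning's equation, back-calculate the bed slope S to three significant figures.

0.00136

A = (b + z·y)·y = (3.88 + 0.9×1.55)×1.55 = 8.176 m²
P = b + 2y√(1+z²) = 3.88 + 2×1.55×√(1+0.9²) = 8.051 m
R = A/P = 8.176/8.051 = 1.016 m
S = (Q·n / (1·A·R^(2/3)))² = (9.24×0.033 / (1×8.176×1.010))² = 0.001362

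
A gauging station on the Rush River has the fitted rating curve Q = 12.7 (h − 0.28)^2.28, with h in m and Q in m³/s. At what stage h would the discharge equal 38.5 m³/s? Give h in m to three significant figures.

h − h₀ = (Q/C)^(1/b) = (38.5/12.7)^(1/2.28) = 1.626 m
h = 0.28 + 1.626 = 1.906 m

1.91 m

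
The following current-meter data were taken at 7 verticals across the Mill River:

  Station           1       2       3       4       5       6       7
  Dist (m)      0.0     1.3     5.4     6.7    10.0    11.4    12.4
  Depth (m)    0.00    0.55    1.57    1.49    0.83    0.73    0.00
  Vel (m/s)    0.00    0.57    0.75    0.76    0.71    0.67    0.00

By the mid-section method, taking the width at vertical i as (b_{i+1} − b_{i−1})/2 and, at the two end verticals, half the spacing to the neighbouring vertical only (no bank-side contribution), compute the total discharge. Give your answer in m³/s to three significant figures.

w_2 = (5.4 − 0.0)/2 = 2.7 m; q_2 = 0.57 × 0.55 × 2.7 = 0.8465 m³/s
w_3 = (6.7 − 1.3)/2 = 2.7 m; q_3 = 0.75 × 1.57 × 2.7 = 3.179 m³/s
w_4 = (10.0 − 5.4)/2 = 2.3 m; q_4 = 0.76 × 1.49 × 2.3 = 2.605 m³/s
w_5 = (11.4 − 6.7)/2 = 2.35 m; q_5 = 0.71 × 0.83 × 2.35 = 1.385 m³/s
w_6 = (12.4 − 10.0)/2 = 1.2 m; q_6 = 0.67 × 0.73 × 1.2 = 0.5869 m³/s
Stations 1, 7 contribute zero (depth or velocity is 0).
Q = Σ qᵢ = 8.602 m³/s

8.60 m³/s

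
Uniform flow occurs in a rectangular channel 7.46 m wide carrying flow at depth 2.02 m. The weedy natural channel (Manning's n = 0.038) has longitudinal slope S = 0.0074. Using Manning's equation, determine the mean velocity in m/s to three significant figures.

2.71 m/s

A = b·y = 7.46 × 2.02 = 15.07 m²
P = b + 2y = 7.46 + 2×2.02 = 11.50 m
R = A/P = 15.07/11.50 = 1.310 m
Q = (1/n)·A·R^(2/3)·S^(1/2) = (1/0.038) × 15.07 × 1.310^(2/3) × 0.0074^(1/2) = 40.85 m³/s
V = Q/A = 40.85/15.07 = 2.711 m/s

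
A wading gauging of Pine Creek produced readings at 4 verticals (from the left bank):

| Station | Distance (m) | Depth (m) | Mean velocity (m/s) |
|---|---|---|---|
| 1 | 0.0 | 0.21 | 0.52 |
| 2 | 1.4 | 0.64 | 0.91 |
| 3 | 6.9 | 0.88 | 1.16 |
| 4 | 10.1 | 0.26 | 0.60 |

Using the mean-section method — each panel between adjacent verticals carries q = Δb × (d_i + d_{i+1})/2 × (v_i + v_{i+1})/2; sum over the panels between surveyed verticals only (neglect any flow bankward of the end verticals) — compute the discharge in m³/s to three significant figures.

Panel 1-2: Δb = 1.4 m, d̄ = (0.21+0.64)/2 = 0.425, v̄ = (0.52+0.91)/2 = 0.715 → q = 1.4×0.425×0.715 = 0.4254 m³/s
Panel 2-3: Δb = 5.5 m, d̄ = (0.64+0.88)/2 = 0.76, v̄ = (0.91+1.16)/2 = 1.035 → q = 5.5×0.76×1.035 = 4.326 m³/s
Panel 3-4: Δb = 3.2 m, d̄ = (0.88+0.26)/2 = 0.57, v̄ = (1.16+0.60)/2 = 0.88 → q = 3.2×0.57×0.88 = 1.605 m³/s
Q = Σ q = 6.357 m³/s

6.36 m³/s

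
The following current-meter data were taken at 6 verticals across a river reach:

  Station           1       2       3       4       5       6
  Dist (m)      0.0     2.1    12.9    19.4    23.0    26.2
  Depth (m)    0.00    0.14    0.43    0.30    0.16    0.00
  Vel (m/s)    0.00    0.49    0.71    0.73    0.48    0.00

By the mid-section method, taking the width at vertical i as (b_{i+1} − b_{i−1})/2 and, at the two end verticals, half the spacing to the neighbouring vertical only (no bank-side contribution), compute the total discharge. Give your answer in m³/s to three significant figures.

4.45 m³/s

w_2 = (12.9 − 0.0)/2 = 6.45 m; q_2 = 0.49 × 0.14 × 6.45 = 0.4425 m³/s
w_3 = (19.4 − 2.1)/2 = 8.65 m; q_3 = 0.71 × 0.43 × 8.65 = 2.641 m³/s
w_4 = (23.0 − 12.9)/2 = 5.05 m; q_4 = 0.73 × 0.30 × 5.05 = 1.106 m³/s
w_5 = (26.2 − 19.4)/2 = 3.4 m; q_5 = 0.48 × 0.16 × 3.4 = 0.2611 m³/s
Stations 1, 6 contribute zero (depth or velocity is 0).
Q = Σ qᵢ = 4.450 m³/s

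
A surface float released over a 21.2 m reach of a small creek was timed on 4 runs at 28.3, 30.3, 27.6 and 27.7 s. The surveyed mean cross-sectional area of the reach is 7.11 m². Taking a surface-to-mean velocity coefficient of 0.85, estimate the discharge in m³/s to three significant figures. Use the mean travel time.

4.50 m³/s

t̄ = (28.3 + 30.3 + 27.6 + 27.7) / 4 = 28.475 s
v_surface = L / t̄ = 21.2 / 28.475 = 0.7445 m/s
v_mean = 0.85 × 0.7445 = 0.6328 m/s
Q = A × v_mean = 7.11 × 0.6328 = 4.499 m³/s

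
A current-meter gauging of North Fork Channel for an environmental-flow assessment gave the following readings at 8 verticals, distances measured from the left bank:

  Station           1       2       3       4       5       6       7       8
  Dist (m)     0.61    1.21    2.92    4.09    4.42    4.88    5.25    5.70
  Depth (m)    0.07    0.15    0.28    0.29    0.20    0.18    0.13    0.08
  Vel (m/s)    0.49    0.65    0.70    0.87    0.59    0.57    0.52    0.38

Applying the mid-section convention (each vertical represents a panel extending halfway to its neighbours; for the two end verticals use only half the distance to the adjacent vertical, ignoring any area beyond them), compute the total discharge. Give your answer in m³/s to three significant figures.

0.718 m³/s

w_1 = (1.21 − 0.61)/2 = 0.3 m; q_1 = 0.49 × 0.07 × 0.3 = 0.01029 m³/s
w_2 = (2.92 − 0.61)/2 = 1.155 m; q_2 = 0.65 × 0.15 × 1.155 = 0.1126 m³/s
w_3 = (4.09 − 1.21)/2 = 1.44 m; q_3 = 0.70 × 0.28 × 1.44 = 0.2822 m³/s
w_4 = (4.42 − 2.92)/2 = 0.75 m; q_4 = 0.87 × 0.29 × 0.75 = 0.1892 m³/s
w_5 = (4.88 − 4.09)/2 = 0.395 m; q_5 = 0.59 × 0.20 × 0.395 = 0.04661 m³/s
w_6 = (5.25 − 4.42)/2 = 0.415 m; q_6 = 0.57 × 0.18 × 0.415 = 0.04258 m³/s
w_7 = (5.70 − 4.88)/2 = 0.41 m; q_7 = 0.52 × 0.13 × 0.41 = 0.02772 m³/s
w_8 = (5.70 − 5.25)/2 = 0.225 m; q_8 = 0.38 × 0.08 × 0.225 = 0.006840 m³/s
Q = Σ qᵢ = 0.7181 m³/s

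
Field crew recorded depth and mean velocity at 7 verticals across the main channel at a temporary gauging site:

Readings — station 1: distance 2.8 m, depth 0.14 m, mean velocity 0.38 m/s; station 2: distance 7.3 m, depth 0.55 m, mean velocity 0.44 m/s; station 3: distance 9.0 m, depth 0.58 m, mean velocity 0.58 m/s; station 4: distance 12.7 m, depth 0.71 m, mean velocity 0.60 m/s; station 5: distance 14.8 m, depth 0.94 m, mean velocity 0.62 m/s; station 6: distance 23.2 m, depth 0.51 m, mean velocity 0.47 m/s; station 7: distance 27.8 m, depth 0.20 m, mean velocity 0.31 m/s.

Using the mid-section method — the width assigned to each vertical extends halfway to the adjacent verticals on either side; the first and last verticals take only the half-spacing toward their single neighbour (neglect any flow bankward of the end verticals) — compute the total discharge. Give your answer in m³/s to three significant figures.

w_1 = (7.3 − 2.8)/2 = 2.25 m; q_1 = 0.38 × 0.14 × 2.25 = 0.1197 m³/s
w_2 = (9.0 − 2.8)/2 = 3.1 m; q_2 = 0.44 × 0.55 × 3.1 = 0.7502 m³/s
w_3 = (12.7 − 7.3)/2 = 2.7 m; q_3 = 0.58 × 0.58 × 2.7 = 0.9083 m³/s
w_4 = (14.8 − 9.0)/2 = 2.9 m; q_4 = 0.60 × 0.71 × 2.9 = 1.235 m³/s
w_5 = (23.2 − 12.7)/2 = 5.25 m; q_5 = 0.62 × 0.94 × 5.25 = 3.060 m³/s
w_6 = (27.8 − 14.8)/2 = 6.5 m; q_6 = 0.47 × 0.51 × 6.5 = 1.558 m³/s
w_7 = (27.8 − 23.2)/2 = 2.3 m; q_7 = 0.31 × 0.20 × 2.3 = 0.1426 m³/s
Q = Σ qᵢ = 7.774 m³/s

7.77 m³/s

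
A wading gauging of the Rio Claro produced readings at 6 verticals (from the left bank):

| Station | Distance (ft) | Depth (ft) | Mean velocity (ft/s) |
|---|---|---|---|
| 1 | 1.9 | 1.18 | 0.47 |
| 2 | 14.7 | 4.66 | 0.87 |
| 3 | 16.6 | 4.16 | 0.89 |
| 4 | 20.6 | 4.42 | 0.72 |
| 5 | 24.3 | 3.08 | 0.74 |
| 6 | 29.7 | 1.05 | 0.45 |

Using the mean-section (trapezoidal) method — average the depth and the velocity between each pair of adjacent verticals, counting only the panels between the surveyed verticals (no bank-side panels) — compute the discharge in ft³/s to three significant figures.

63.0 ft³/s

Panel 1-2: Δb = 12.8 ft, d̄ = (1.18+4.66)/2 = 2.92, v̄ = (0.47+0.87)/2 = 0.67 → q = 12.8×2.92×0.67 = 25.04 ft³/s
Panel 2-3: Δb = 1.9 ft, d̄ = (4.66+4.16)/2 = 4.41, v̄ = (0.87+0.89)/2 = 0.88 → q = 1.9×4.41×0.88 = 7.374 ft³/s
Panel 3-4: Δb = 4 ft, d̄ = (4.16+4.42)/2 = 4.29, v̄ = (0.89+0.72)/2 = 0.805 → q = 4×4.29×0.805 = 13.81 ft³/s
Panel 4-5: Δb = 3.7 ft, d̄ = (4.42+3.08)/2 = 3.75, v̄ = (0.72+0.74)/2 = 0.73 → q = 3.7×3.75×0.73 = 10.13 ft³/s
Panel 5-6: Δb = 5.4 ft, d̄ = (3.08+1.05)/2 = 2.065, v̄ = (0.74+0.45)/2 = 0.595 → q = 5.4×2.065×0.595 = 6.635 ft³/s
Q = Σ q = 62.99 ft³/s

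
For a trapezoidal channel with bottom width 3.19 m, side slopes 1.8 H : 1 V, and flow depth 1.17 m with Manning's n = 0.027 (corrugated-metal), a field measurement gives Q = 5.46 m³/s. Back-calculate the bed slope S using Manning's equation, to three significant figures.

0.000797

A = (b + z·y)·y = (3.19 + 1.8×1.17)×1.17 = 6.196 m²
P = b + 2y√(1+z²) = 3.19 + 2×1.17×√(1+1.8²) = 8.008 m
R = A/P = 6.196/8.008 = 0.7737 m
S = (Q·n / (1·A·R^(2/3)))² = (5.46×0.027 / (1×6.196×0.8428))² = 0.0007969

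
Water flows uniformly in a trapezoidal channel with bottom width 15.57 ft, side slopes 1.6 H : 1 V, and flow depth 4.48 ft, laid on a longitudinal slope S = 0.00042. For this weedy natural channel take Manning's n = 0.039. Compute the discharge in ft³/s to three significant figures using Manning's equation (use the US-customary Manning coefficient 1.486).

170 ft³/s

A = (b + z·y)·y = (15.57 + 1.6×4.48)×4.48 = 101.9 ft²
P = b + 2y√(1+z²) = 15.57 + 2×4.48×√(1+1.6²) = 32.48 ft
R = A/P = 101.9/32.48 = 3.137 ft
Q = (1.486/n)·A·R^(2/3)·S^(1/2) = (1.486/0.039) × 101.9 × 3.137^(2/3) × 0.00042^(1/2) = 170.4 ft³/s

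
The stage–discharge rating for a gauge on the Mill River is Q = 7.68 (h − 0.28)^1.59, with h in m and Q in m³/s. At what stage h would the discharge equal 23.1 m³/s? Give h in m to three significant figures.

2.28 m

h − h₀ = (Q/C)^(1/b) = (23.1/7.68)^(1/1.59) = 1.999 m
h = 0.28 + 1.999 = 2.279 m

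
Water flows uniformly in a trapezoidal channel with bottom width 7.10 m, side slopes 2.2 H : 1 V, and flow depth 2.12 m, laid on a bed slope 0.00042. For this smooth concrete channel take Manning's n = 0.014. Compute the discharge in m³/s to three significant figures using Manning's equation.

46.5 m³/s

A = (b + z·y)·y = (7.10 + 2.2×2.12)×2.12 = 24.94 m²
P = b + 2y√(1+z²) = 7.10 + 2×2.12×√(1+2.2²) = 17.35 m
R = A/P = 24.94/17.35 = 1.438 m
Q = (1/n)·A·R^(2/3)·S^(1/2) = (1/0.014) × 24.94 × 1.438^(2/3) × 0.00042^(1/2) = 46.51 m³/s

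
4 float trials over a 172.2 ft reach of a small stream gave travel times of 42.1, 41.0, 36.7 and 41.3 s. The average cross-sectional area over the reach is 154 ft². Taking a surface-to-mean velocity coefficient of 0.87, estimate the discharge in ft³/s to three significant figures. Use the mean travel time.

573 ft³/s

t̄ = (42.1 + 41.0 + 36.7 + 41.3) / 4 = 40.275 s
v_surface = L / t̄ = 172.2 / 40.275 = 4.276 ft/s
v_mean = 0.87 × 4.276 = 3.720 ft/s
Q = A × v_mean = 154 × 3.720 = 572.8 ft³/s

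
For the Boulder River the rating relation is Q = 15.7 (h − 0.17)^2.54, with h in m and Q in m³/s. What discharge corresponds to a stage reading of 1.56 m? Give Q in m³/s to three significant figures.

36.2 m³/s

Q = 15.7 × (1.56 − 0.17)^2.54 = 15.7 × 1.39^2.54 = 36.24 m³/s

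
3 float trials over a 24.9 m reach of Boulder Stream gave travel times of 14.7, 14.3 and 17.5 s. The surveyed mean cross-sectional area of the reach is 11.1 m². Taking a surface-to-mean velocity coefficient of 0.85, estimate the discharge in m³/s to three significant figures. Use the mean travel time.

15.2 m³/s

t̄ = (14.7 + 14.3 + 17.5) / 3 = 15.5 s
v_surface = L / t̄ = 24.9 / 15.5 = 1.606 m/s
v_mean = 0.85 × 1.606 = 1.365 m/s
Q = A × v_mean = 11.1 × 1.365 = 15.16 m³/s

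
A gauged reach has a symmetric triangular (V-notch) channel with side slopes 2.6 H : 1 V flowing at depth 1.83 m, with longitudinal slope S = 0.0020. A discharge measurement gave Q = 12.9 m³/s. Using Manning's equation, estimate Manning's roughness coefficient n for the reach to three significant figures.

A = z·y² = 2.6×1.83² = 8.707 m²
P = 2y√(1+z²) = 2×1.83×√(1+2.6²) = 10.20 m
R = A/P = 8.707/10.20 = 0.8540 m
n = (1/Q)·A·R^(2/3)·S^(1/2) = (1/12.9) × 8.707 × 0.9001 × 0.04472 = 0.02717

0.0272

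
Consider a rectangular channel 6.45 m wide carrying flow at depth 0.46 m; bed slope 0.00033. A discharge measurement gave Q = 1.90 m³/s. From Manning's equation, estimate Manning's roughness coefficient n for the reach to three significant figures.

A = b·y = 6.45 × 0.46 = 2.967 m²
P = b + 2y = 6.45 + 2×0.46 = 7.370 m
R = A/P = 2.967/7.370 = 0.4026 m
n = (1/Q)·A·R^(2/3)·S^(1/2) = (1/1.90) × 2.967 × 0.5452 × 0.01817 = 0.01547

0.0155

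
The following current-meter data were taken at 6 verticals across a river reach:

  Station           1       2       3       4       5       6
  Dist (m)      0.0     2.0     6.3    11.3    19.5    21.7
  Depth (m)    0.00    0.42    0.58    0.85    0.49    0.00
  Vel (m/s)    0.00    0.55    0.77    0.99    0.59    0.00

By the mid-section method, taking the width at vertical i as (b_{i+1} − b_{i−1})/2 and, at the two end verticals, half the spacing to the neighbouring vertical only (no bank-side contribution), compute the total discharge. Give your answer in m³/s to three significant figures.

w_2 = (6.3 − 0.0)/2 = 3.15 m; q_2 = 0.55 × 0.42 × 3.15 = 0.7277 m³/s
w_3 = (11.3 − 2.0)/2 = 4.65 m; q_3 = 0.77 × 0.58 × 4.65 = 2.077 m³/s
w_4 = (19.5 − 6.3)/2 = 6.6 m; q_4 = 0.99 × 0.85 × 6.6 = 5.554 m³/s
w_5 = (21.7 − 11.3)/2 = 5.2 m; q_5 = 0.59 × 0.49 × 5.2 = 1.503 m³/s
Stations 1, 6 contribute zero (depth or velocity is 0).
Q = Σ qᵢ = 9.862 m³/s

9.86 m³/s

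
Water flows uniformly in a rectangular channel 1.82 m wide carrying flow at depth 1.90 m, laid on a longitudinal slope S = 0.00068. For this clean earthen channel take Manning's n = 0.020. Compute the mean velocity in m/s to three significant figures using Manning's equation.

A = b·y = 1.82 × 1.90 = 3.458 m²
P = b + 2y = 1.82 + 2×1.90 = 5.620 m
R = A/P = 3.458/5.620 = 0.6153 m
Q = (1/n)·A·R^(2/3)·S^(1/2) = (1/0.020) × 3.458 × 0.6153^(2/3) × 0.00068^(1/2) = 3.262 m³/s
V = Q/A = 3.262/3.458 = 0.9432 m/s

0.943 m/s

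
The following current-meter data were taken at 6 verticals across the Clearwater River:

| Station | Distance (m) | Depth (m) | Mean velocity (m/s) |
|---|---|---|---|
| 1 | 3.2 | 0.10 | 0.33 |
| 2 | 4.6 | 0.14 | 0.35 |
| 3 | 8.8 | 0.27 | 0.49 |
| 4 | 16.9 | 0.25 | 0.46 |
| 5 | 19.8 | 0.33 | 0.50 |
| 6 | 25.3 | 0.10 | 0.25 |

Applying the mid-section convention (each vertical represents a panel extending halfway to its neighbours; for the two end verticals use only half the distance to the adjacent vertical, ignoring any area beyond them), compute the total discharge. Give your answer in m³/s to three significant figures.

2.37 m³/s

w_1 = (4.6 − 3.2)/2 = 0.7 m; q_1 = 0.33 × 0.10 × 0.7 = 0.02310 m³/s
w_2 = (8.8 − 3.2)/2 = 2.8 m; q_2 = 0.35 × 0.14 × 2.8 = 0.1372 m³/s
w_3 = (16.9 − 4.6)/2 = 6.15 m; q_3 = 0.49 × 0.27 × 6.15 = 0.8136 m³/s
w_4 = (19.8 − 8.8)/2 = 5.5 m; q_4 = 0.46 × 0.25 × 5.5 = 0.6325 m³/s
w_5 = (25.3 − 16.9)/2 = 4.2 m; q_5 = 0.50 × 0.33 × 4.2 = 0.6930 m³/s
w_6 = (25.3 − 19.8)/2 = 2.75 m; q_6 = 0.25 × 0.10 × 2.75 = 0.06875 m³/s
Q = Σ qᵢ = 2.368 m³/s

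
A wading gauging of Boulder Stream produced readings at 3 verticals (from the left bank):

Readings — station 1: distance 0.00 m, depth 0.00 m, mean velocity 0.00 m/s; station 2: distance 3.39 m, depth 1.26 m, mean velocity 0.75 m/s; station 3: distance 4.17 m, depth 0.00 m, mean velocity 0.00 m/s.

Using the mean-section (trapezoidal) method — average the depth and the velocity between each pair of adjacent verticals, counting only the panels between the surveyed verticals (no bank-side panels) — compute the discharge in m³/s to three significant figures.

Panel 1-2: Δb = 3.39 m, d̄ = (0.00+1.26)/2 = 0.63, v̄ = (0.00+0.75)/2 = 0.375 → q = 3.39×0.63×0.375 = 0.8009 m³/s
Panel 2-3: Δb = 0.78 m, d̄ = (1.26+0.00)/2 = 0.63, v̄ = (0.75+0.00)/2 = 0.375 → q = 0.78×0.63×0.375 = 0.1843 m³/s
Q = Σ q = 0.9852 m³/s

0.985 m³/s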